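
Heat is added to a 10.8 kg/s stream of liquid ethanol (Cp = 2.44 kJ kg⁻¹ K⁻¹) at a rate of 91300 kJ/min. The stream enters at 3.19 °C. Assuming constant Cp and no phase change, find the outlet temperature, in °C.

T_out = 60.9 °C

Q = 91300 kJ/min = 1521.7 kJ/s
ΔT = Q/(ṁ·Cp) = 1521.7/(10.8×2.44) = 57.744 K
T_out = 3.19 + 57.744 = 60.934 °C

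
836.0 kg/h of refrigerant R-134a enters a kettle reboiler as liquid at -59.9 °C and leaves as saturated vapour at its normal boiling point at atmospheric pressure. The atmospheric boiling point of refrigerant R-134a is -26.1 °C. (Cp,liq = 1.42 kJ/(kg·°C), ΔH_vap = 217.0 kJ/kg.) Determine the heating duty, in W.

Q = 61500 W

liquid -59.9→-26.1 °C: 47.996 kJ/kg
vaporisation at -26.1 °C: 217 kJ/kg
Δh = 47.996 + 217 = 265 kJ/kg
Q = ṁ·Δh = 836.0 kg/h × 265 kJ/kg = 221540 kJ/h
|Q| = 61.538 kW = 61538 W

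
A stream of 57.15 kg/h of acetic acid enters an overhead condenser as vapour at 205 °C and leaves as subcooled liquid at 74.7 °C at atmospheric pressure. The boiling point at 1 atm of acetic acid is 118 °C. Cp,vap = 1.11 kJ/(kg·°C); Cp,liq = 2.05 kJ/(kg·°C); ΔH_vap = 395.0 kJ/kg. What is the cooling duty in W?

Q_c = 9210 W

vapour 205→118 °C: -96.57 kJ/kg
condensation at 118 °C: -395 kJ/kg
liquid 118→74.7 °C: -88.765 kJ/kg
Δh = -96.57 + -395 + -88.765 = -580.34 kJ/kg
Q = ṁ·Δh = 57.15 kg/h × -580.34 kJ/kg = -33166 kJ/h
|Q| = 9.2128 kW = 9212.8 W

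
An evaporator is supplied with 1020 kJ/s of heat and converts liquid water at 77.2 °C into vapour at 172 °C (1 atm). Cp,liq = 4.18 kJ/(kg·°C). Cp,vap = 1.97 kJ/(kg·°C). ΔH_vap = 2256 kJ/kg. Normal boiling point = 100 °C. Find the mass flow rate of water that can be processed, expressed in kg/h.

ṁ = 1470 kg/h

Δh = 4.18×(100−77.2) + 2256 + 1.97×(172−100) = 2493.1 kJ/kg
Q = 1020 kJ/s = 1020 kJ/s = 3.672e+06 kJ/h
ṁ = Q/Δh = 3.672e+06 / 2493.1 = 1472.8 kg/h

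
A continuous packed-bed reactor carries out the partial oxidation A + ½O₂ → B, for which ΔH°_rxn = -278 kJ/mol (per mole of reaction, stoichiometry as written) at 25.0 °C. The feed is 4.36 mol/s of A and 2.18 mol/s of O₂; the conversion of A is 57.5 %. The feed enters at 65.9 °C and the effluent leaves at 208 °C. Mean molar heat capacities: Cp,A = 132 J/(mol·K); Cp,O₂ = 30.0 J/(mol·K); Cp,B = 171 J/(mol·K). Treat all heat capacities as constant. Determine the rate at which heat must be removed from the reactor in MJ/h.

Q_out = 2140 MJ/h

Extent of reaction ξ = 0.575 × 4.36 = 2.507 mol/s
Reaction term: ξ·ΔH°_rxn = 2.507 × -278 = -696.95 kJ/s
Sensible, feed 65.9→25 °C: -26.214 kJ/s
Outlet flows (mol/s): A 1.853, O₂ 0.9265, B 2.507
Sensible, products 25→208 °C: 128.3 kJ/s
Q = ΔH = -594.86 kJ/s = -594.86 kW
Heat removed = 2141.5 MJ/h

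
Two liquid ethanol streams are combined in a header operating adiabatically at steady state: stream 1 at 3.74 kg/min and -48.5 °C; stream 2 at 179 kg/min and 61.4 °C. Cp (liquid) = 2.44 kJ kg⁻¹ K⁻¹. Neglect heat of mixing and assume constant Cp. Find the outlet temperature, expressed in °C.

Adiabatic, steady state ⇒ Σ ṁᵢCp,ᵢ(T_out − Tᵢ) = 0
Σ ṁᵢCp,ᵢTᵢ = 3.74×2.44×-48.5 + 179×2.44×61.4 = 26374
Σ ṁᵢCp,ᵢ = 3.74×2.44 + 179×2.44 = 445.89
T_out = 26374 / 445.89 = 59.151 °C

T_out = 59.2 °C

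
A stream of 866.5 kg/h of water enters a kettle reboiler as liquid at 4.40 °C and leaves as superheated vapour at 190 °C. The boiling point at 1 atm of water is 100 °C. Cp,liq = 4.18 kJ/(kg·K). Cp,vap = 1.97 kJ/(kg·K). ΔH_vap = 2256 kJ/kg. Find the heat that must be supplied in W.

Q = 682000 W

liquid 4.40→100 °C: 399.61 kJ/kg
vaporisation at 100 °C: 2256 kJ/kg
vapour 100→190 °C: 177.3 kJ/kg
Δh = 399.61 + 2256 + 177.3 = 2832.9 kJ/kg
Q = ṁ·Δh = 866.5 kg/h × 2832.9 kJ/kg = 2.4547e+06 kJ/h
|Q| = 681.87 kW = 681870 W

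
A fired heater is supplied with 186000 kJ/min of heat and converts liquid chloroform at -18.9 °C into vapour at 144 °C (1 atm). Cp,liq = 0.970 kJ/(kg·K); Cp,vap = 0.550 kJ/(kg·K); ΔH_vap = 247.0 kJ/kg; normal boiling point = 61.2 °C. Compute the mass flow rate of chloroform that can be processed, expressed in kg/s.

ṁ = 8.37 kg/s

Δh = 0.970×(61.2−-18.9) + 247.0 + 0.550×(144−61.2) = 370.24 kJ/kg
Q = 186000 kJ/min = 3100 kJ/s = 3100 kJ/s
ṁ = Q/Δh = 3100 / 370.24 = 8.373 kg/s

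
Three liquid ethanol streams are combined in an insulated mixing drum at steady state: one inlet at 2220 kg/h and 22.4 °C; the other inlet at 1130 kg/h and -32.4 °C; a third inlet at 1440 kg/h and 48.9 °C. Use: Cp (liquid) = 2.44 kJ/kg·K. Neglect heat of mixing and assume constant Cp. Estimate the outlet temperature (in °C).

Adiabatic, steady state ⇒ Σ ṁᵢCp,ᵢ(T_out − Tᵢ) = 0
Σ ṁᵢCp,ᵢTᵢ = 2220×2.44×22.4 + 1130×2.44×-32.4 + 1440×2.44×48.9 = 203820
Σ ṁᵢCp,ᵢ = 2220×2.44 + 1130×2.44 + 1440×2.44 = 11688
T_out = 203820 / 11688 = 17.439 °C

T_out = 17.4 °C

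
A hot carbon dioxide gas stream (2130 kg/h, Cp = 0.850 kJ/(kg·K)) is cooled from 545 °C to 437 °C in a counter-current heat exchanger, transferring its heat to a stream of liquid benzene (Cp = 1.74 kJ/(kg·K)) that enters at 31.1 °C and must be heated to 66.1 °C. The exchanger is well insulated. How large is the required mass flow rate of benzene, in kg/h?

ṁ_c = 3210 kg/h

Heat released by hot stream: Q = 2130 × 0.850 × (545 − 437) = 195530 kJ/h
Energy balance on cold side (adiabatic exchanger): Q = ṁ_c·Cp_c·(T_c,out − T_c,in)
ṁ_c = 195530 / [1.74 × (66.1 − 31.1)] = 3210.7 kg/h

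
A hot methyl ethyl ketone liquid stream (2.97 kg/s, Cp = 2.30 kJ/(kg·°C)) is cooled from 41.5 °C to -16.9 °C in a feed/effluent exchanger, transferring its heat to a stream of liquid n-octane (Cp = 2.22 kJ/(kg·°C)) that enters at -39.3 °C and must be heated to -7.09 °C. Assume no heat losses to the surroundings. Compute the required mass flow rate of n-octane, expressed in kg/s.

Heat released by hot stream: Q = 2.97 × 2.30 × (41.5 − -16.9) = 398.93 kJ/s
Energy balance on cold side (adiabatic exchanger): Q = ṁ_c·Cp_c·(T_c,out − T_c,in)
ṁ_c = 398.93 / [2.22 × (-7.09 − -39.3)] = 5.579 kg/s

ṁ_c = 5.58 kg/s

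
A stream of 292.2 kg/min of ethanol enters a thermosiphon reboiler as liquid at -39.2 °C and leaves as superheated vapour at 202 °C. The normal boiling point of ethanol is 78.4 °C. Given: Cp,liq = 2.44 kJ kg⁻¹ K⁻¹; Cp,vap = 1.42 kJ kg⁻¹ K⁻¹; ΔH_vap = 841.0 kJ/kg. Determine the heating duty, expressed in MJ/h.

liquid -39.2→78.4 °C: 286.94 kJ/kg
vaporisation at 78.4 °C: 841 kJ/kg
vapour 78.4→202 °C: 175.51 kJ/kg
Δh = 286.94 + 841 + 175.51 = 1303.5 kJ/kg
Q = ṁ·Δh = 292.2 kg/min × 1303.5 kJ/kg = 380870 kJ/min
|Q| = 6347.8 kW = 22852 MJ/h

Q = 22900 MJ/h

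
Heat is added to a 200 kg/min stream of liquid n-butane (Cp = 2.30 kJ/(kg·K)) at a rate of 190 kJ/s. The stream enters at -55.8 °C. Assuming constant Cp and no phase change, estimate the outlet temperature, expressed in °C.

T_out = -31.0 °C

Q = 190 kJ/s = 11400 kJ/min
ΔT = Q/(ṁ·Cp) = 11400/(200×2.30) = 24.783 K
T_out = -55.8 + 24.783 = -31.017 °C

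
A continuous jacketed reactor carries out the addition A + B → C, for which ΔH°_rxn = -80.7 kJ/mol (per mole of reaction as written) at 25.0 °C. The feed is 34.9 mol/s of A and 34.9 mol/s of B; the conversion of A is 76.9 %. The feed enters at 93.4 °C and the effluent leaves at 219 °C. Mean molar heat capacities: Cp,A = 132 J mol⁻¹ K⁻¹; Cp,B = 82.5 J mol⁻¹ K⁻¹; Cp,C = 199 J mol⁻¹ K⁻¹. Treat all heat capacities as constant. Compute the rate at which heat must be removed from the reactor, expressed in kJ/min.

Q_out = 78400 kJ/min

Extent of reaction ξ = 0.769 × 34.9 = 26.838 mol/s
Reaction term: ξ·ΔH°_rxn = 26.838 × -80.7 = -2165.8 kJ/s
Sensible, feed 93.4→25 °C: -512.05 kJ/s
Outlet flows (mol/s): A 8.0619, B 8.0619, C 26.838
Sensible, products 25→219 °C: 1371.6 kJ/s
Q = ΔH = -1306.3 kJ/s = -1306.3 kW
Heat removed = 78377 kJ/min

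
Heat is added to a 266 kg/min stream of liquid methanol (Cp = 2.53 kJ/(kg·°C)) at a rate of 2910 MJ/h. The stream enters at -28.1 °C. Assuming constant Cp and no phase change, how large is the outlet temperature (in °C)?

T_out = 44.0 °C

Q = 2910 MJ/h = 48500 kJ/min
ΔT = Q/(ṁ·Cp) = 48500/(266×2.53) = 72.068 K
T_out = -28.1 + 72.068 = 43.968 °C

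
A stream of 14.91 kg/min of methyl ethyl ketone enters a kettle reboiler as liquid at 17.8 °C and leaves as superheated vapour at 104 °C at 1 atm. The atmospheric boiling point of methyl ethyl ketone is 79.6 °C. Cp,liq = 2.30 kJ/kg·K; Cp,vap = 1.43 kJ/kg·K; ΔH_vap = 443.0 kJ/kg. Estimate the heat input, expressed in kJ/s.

liquid 17.8→79.6 °C: 142.14 kJ/kg
vaporisation at 79.6 °C: 443 kJ/kg
vapour 79.6→104 °C: 34.892 kJ/kg
Δh = 142.14 + 443 + 34.892 = 620.03 kJ/kg
Q = ṁ·Δh = 14.91 kg/min × 620.03 kJ/kg = 9244.7 kJ/min
|Q| = 154.08 kW

Q = 154 kJ/s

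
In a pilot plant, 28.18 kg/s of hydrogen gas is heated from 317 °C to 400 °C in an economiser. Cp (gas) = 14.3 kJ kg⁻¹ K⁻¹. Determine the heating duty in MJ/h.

Q = 120000 MJ/h

Q = ṁ·Cp·ΔT = 28.18 × 14.3 × (400 − 317) = 33447 kJ/s
Heating duty = 120410 MJ/h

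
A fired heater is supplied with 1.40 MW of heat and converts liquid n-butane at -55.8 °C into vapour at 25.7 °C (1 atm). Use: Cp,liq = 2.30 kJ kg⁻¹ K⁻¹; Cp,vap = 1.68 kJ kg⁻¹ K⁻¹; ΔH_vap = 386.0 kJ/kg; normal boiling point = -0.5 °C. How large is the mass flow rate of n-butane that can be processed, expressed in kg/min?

Δh = 2.30×(-0.5−-55.8) + 386.0 + 1.68×(25.7−-0.5) = 557.21 kJ/kg
Q = 1.40 MW = 1400 kJ/s = 84000 kJ/min
ṁ = Q/Δh = 84000 / 557.21 = 150.75 kg/min

ṁ = 151 kg/min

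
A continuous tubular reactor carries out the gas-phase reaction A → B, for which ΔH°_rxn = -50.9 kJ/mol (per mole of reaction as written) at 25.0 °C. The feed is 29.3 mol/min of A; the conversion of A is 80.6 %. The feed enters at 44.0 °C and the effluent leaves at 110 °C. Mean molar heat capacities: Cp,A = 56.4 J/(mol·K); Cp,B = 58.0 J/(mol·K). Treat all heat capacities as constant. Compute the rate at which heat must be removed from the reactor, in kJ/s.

Q_out = 18.2 kJ/s

Extent of reaction ξ = 0.806 × 29.3 = 23.616 mol/min
Reaction term: ξ·ΔH°_rxn = 23.616 × -50.9 = -1202 kJ/min
Sensible, feed 44.0→25 °C: -31.398 kJ/min
Outlet flows (mol/min): A 5.6842, B 23.616
Sensible, products 25→110 °C: 143.68 kJ/min
Q = ΔH = -1089.8 kJ/min = -18.163 kW
Heat removed = 18.163 kJ/s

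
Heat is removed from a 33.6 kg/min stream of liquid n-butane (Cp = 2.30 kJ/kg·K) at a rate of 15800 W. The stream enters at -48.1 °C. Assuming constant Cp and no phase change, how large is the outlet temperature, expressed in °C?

T_out = -60.4 °C

Q = 15800 W = 948 kJ/min
ΔT = Q/(ṁ·Cp) = 948/(33.6×2.30) = 12.267 K
T_out = -48.1 − 12.267 = -60.367 °C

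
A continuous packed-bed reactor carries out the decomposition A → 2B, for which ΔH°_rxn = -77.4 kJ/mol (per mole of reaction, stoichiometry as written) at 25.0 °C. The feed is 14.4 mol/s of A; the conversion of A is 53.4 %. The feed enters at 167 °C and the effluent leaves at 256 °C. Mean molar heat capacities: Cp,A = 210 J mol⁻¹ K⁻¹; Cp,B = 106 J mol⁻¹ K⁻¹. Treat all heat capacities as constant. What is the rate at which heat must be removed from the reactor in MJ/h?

Extent of reaction ξ = 0.534 × 14.4 = 7.6896 mol/s
Reaction term: ξ·ΔH°_rxn = 7.6896 × -77.4 = -595.18 kJ/s
Sensible, feed 167→25 °C: -429.41 kJ/s
Outlet flows (mol/s): A 6.7104, B 15.379
Sensible, products 25→256 °C: 702.1 kJ/s
Q = ΔH = -322.49 kJ/s = -322.49 kW
Heat removed = 1161 MJ/h

Q_out = 1160 MJ/h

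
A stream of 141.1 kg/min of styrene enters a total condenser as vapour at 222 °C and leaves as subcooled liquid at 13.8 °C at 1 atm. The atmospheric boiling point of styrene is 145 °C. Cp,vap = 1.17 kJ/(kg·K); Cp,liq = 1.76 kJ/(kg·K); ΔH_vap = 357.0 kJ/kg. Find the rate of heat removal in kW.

vapour 222→145 °C: -90.09 kJ/kg
condensation at 145 °C: -357 kJ/kg
liquid 145→13.8 °C: -230.91 kJ/kg
Δh = -90.09 + -357 + -230.91 = -678 kJ/kg
Q = ṁ·Δh = 141.1 kg/min × -678 kJ/kg = -95666 kJ/min
|Q| = 1594.4 kW

Q_c = 1590 kW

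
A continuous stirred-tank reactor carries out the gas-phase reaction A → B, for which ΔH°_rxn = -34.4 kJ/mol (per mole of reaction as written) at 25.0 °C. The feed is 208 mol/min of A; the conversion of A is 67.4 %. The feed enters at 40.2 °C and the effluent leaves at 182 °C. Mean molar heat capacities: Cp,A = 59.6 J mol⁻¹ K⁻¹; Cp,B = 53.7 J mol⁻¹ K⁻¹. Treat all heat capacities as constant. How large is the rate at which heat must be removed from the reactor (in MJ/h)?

Extent of reaction ξ = 0.674 × 208 = 140.19 mol/min
Reaction term: ξ·ΔH°_rxn = 140.19 × -34.4 = -4822.6 kJ/min
Sensible, feed 40.2→25 °C: -188.43 kJ/min
Outlet flows (mol/min): A 67.808, B 140.19
Sensible, products 25→182 °C: 1816.4 kJ/min
Q = ΔH = -3194.6 kJ/min = -53.243 kW
Heat removed = 191.68 MJ/h

Q_out = 192 MJ/h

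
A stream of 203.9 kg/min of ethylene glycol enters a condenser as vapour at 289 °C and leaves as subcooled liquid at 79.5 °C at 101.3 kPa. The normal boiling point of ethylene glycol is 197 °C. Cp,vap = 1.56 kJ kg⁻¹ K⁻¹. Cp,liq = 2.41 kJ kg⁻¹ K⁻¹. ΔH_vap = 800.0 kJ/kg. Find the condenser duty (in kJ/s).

Q_c = 4170 kJ/s

vapour 289→197 °C: -143.52 kJ/kg
condensation at 197 °C: -800 kJ/kg
liquid 197→79.5 °C: -283.18 kJ/kg
Δh = -143.52 + -800 + -283.18 = -1226.7 kJ/kg
Q = ṁ·Δh = 203.9 kg/min × -1226.7 kJ/kg = -250120 kJ/min
|Q| = 4168.7 kW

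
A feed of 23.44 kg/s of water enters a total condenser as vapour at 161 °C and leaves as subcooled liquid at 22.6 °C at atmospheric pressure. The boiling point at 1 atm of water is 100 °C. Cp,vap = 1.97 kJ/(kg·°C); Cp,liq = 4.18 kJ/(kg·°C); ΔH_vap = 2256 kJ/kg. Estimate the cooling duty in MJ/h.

Q_c = 228000 MJ/h

vapour 161→100 °C: -120.17 kJ/kg
condensation at 100 °C: -2256 kJ/kg
liquid 100→22.6 °C: -323.53 kJ/kg
Δh = -120.17 + -2256 + -323.53 = -2699.7 kJ/kg
Q = ṁ·Δh = 23.44 kg/s × -2699.7 kJ/kg = -63281 kJ/s
|Q| = 63281 kW = 227810 MJ/h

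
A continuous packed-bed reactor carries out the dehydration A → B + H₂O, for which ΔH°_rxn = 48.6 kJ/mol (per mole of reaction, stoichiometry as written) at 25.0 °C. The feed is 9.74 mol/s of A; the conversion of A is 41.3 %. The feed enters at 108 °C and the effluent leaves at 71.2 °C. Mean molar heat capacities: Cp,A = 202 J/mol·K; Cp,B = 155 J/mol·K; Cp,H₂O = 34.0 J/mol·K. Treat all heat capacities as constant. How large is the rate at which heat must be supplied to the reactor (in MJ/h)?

Q_in = 434 MJ/h

Extent of reaction ξ = 0.413 × 9.74 = 4.0226 mol/s
Reaction term: ξ·ΔH°_rxn = 4.0226 × 48.6 = 195.5 kJ/s
Sensible, feed 108→25 °C: -163.3 kJ/s
Outlet flows (mol/s): A 5.7174, B 4.0226, H₂O 4.0226
Sensible, products 25→71.2 °C: 88.482 kJ/s
Q = ΔH = 120.68 kJ/s = 120.68 kW
Heat supplied = 434.45 MJ/h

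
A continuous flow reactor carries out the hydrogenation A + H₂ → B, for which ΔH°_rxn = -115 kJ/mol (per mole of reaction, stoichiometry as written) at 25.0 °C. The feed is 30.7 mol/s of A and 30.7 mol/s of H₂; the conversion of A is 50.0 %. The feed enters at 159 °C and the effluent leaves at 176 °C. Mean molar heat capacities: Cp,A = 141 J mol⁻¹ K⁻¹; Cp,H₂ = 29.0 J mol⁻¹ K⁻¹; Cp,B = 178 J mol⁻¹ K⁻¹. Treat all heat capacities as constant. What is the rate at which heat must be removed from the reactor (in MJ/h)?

Q_out = 5970 MJ/h

Extent of reaction ξ = 0.500 × 30.7 = 15.35 mol/s
Reaction term: ξ·ΔH°_rxn = 15.35 × -115 = -1765.2 kJ/s
Sensible, feed 159→25 °C: -699.35 kJ/s
Outlet flows (mol/s): A 15.35, H₂ 15.35, B 15.35
Sensible, products 25→176 °C: 806.61 kJ/s
Q = ΔH = -1658 kJ/s = -1658 kW
Heat removed = 5968.7 MJ/h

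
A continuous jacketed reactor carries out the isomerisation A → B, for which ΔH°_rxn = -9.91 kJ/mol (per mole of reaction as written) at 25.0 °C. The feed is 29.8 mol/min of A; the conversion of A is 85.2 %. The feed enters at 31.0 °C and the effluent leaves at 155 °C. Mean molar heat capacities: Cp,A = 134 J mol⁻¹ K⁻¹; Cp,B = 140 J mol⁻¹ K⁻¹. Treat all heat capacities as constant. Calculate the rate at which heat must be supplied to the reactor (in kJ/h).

Q_in = 15800 kJ/h

Extent of reaction ξ = 0.852 × 29.8 = 25.39 mol/min
Reaction term: ξ·ΔH°_rxn = 25.39 × -9.91 = -251.61 kJ/min
Sensible, feed 31.0→25 °C: -23.959 kJ/min
Outlet flows (mol/min): A 4.4104, B 25.39
Sensible, products 25→155 °C: 538.92 kJ/min
Q = ΔH = 263.35 kJ/min = 4.3892 kW
Heat supplied = 15801 kJ/h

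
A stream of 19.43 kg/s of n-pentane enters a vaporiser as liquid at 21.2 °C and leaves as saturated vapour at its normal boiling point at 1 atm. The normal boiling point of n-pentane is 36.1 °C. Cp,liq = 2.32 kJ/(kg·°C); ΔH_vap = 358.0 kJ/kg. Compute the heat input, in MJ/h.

Q = 27500 MJ/h

liquid 21.2→36.1 °C: 34.568 kJ/kg
vaporisation at 36.1 °C: 358 kJ/kg
Δh = 34.568 + 358 = 392.57 kJ/kg
Q = ṁ·Δh = 19.43 kg/s × 392.57 kJ/kg = 7627.6 kJ/s
|Q| = 7627.6 kW = 27459 MJ/h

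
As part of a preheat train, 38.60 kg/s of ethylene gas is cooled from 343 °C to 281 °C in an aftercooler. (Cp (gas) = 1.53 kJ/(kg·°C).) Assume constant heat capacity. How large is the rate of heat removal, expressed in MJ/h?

Q = ṁ·Cp·ΔT = 38.60 × 1.53 × (281 − 343) = -3661.6 kJ/s
Cooling duty = 13182 MJ/h

Q_c = 13200 MJ/h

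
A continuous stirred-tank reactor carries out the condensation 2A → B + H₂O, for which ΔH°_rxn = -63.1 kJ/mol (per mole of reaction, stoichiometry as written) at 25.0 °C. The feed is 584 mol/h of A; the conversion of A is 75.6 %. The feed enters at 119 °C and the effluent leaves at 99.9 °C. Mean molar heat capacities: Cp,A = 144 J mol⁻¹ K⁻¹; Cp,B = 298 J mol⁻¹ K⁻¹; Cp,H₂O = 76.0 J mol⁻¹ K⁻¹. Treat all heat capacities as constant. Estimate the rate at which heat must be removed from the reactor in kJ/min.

Extent of reaction ξ = 0.756 × 584 / 2 = 220.75 mol/h
Reaction term: ξ·ΔH°_rxn = 220.75 × -63.1 = -13929 kJ/h
Sensible, feed 119→25 °C: -7905 kJ/h
Outlet flows (mol/h): A 142.5, B 220.75, H₂O 220.75
Sensible, products 25→99.9 °C: 7720.7 kJ/h
Q = ΔH = -14114 kJ/h = -3.9205 kW
Heat removed = 235.23 kJ/min

Q_out = 235 kJ/min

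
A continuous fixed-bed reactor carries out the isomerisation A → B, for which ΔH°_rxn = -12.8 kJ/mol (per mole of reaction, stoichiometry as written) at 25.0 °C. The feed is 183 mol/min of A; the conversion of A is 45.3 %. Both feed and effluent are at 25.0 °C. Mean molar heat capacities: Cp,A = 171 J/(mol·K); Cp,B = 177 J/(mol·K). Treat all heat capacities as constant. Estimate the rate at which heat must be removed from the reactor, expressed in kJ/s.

Q_out = 17.7 kJ/s

Extent of reaction ξ = 0.453 × 183 = 82.899 mol/min
Reaction term: ξ·ΔH°_rxn = 82.899 × -12.8 = -1061.1 kJ/min
Q = ΔH = -1061.1 kJ/min = -17.685 kW
Heat removed = 17.685 kJ/s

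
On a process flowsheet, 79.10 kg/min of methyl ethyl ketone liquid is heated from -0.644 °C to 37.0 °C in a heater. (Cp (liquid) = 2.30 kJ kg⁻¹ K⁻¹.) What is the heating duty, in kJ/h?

Q = ṁ·Cp·ΔT = 79.10 × 2.30 × (37.0 − -0.644) = 6848.6 kJ/min
Converting: 6848.6 / 60 s = 114.14 kW
Heating duty = 410910 kJ/h

Q = 411000 kJ/h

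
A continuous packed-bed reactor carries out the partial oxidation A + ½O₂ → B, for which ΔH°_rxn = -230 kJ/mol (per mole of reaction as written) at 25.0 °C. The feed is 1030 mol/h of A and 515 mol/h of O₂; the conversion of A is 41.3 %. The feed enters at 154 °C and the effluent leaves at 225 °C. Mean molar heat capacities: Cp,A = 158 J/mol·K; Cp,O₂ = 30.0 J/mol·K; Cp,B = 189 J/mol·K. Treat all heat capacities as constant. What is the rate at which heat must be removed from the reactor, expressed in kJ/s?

Q_out = 23.3 kJ/s

Extent of reaction ξ = 0.413 × 1030 = 425.39 mol/h
Reaction term: ξ·ΔH°_rxn = 425.39 × -230 = -97840 kJ/h
Sensible, feed 154→25 °C: -22987 kJ/h
Outlet flows (mol/h): A 604.61, O₂ 302.31, B 425.39
Sensible, products 25→225 °C: 36999 kJ/h
Q = ΔH = -83827 kJ/h = -23.285 kW
Heat removed = 23.285 kJ/s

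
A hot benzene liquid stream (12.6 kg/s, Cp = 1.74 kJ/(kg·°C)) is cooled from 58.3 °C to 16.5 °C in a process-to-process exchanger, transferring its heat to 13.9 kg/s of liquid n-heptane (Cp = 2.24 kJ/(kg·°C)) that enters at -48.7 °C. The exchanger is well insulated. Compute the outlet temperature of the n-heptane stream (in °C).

Heat released by hot stream: Q = 12.6 × 1.74 × (58.3 − 16.5) = 916.42 kJ/s
Energy balance on cold side (adiabatic exchanger): Q = ṁ_c·Cp_c·(T_c,out − T_c,in)
T_c,out = -48.7 + 916.42/(13.9 × 2.24) = -19.267 °C

T_c,out = -19.3 °C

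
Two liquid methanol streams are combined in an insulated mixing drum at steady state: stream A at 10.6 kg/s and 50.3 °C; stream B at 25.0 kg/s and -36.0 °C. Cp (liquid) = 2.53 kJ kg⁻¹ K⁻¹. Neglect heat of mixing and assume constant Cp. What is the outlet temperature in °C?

Adiabatic, steady state ⇒ Σ ṁᵢCp,ᵢ(T_out − Tᵢ) = 0
T_out = Σ ṁᵢCp,ᵢTᵢ / Σ ṁᵢCp,ᵢ
      = -928.05 / 90.068 = -10.304 °C

T_out = -10.3 °C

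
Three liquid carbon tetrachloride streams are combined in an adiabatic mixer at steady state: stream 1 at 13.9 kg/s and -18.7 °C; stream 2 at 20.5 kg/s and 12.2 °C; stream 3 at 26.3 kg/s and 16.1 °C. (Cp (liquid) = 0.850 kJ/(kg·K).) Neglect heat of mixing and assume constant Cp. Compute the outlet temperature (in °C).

T_out = 6.81 °C

No heat crosses the boundary, so H_out = H_in.
T_out = Σ ṁᵢCp,ᵢTᵢ / Σ ṁᵢCp,ᵢ
      = 351.56 / 51.595 = 6.8138 °C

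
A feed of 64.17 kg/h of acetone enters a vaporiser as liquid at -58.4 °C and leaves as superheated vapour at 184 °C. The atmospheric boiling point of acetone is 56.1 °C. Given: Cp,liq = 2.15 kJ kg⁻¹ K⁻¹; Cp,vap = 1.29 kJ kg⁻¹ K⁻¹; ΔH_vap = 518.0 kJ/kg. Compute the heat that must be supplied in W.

liquid -58.4→56.1 °C: 246.17 kJ/kg
vaporisation at 56.1 °C: 518 kJ/kg
vapour 56.1→184 °C: 164.99 kJ/kg
Δh = 246.17 + 518 + 164.99 = 929.17 kJ/kg
Q = ṁ·Δh = 64.17 kg/h × 929.17 kJ/kg = 59625 kJ/h
|Q| = 16.562 kW = 16562 W

Q = 16600 W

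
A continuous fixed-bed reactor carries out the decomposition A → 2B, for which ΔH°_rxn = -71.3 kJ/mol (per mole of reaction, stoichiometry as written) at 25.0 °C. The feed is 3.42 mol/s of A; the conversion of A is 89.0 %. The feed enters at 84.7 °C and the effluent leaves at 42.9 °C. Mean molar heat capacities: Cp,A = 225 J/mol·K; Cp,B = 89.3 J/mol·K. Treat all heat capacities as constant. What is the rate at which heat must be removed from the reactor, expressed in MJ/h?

Q_out = 906 MJ/h

Extent of reaction ξ = 0.890 × 3.42 = 3.0438 mol/s
Reaction term: ξ·ΔH°_rxn = 3.0438 × -71.3 = -217.02 kJ/s
Sensible, feed 84.7→25 °C: -45.939 kJ/s
Outlet flows (mol/s): A 0.3762, B 6.0876
Sensible, products 25→42.9 °C: 11.246 kJ/s
Q = ΔH = -251.72 kJ/s = -251.72 kW
Heat removed = 906.18 MJ/h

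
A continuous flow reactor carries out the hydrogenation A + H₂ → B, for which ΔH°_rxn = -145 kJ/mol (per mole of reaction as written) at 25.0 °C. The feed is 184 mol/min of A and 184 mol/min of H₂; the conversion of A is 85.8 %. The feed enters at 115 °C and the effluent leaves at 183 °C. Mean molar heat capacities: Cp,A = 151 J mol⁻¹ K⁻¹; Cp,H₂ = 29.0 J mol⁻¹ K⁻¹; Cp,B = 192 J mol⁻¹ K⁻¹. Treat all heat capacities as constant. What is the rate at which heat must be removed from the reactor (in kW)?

Extent of reaction ξ = 0.858 × 184 = 157.87 mol/min
Reaction term: ξ·ΔH°_rxn = 157.87 × -145 = -22891 kJ/min
Sensible, feed 115→25 °C: -2980.8 kJ/min
Outlet flows (mol/min): A 26.128, H₂ 26.128, B 157.87
Sensible, products 25→183 °C: 5532.3 kJ/min
Q = ΔH = -20340 kJ/min = -339 kW
Heat removed = 339 kW

Q_out = 339 kW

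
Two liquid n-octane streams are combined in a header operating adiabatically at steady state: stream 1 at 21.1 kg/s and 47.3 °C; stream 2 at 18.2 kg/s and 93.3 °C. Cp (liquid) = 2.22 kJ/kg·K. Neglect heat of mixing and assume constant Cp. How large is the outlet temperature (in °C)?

T_out = 68.6 °C

Energy balance with Q = 0: Σ ṁᵢCp,ᵢ(T_out − Tᵢ) = 0
Σ ṁᵢCp,ᵢTᵢ = 21.1×2.22×47.3 + 18.2×2.22×93.3 = 5985.3
Σ ṁᵢCp,ᵢ = 21.1×2.22 + 18.2×2.22 = 87.246
T_out = 5985.3 / 87.246 = 68.603 °C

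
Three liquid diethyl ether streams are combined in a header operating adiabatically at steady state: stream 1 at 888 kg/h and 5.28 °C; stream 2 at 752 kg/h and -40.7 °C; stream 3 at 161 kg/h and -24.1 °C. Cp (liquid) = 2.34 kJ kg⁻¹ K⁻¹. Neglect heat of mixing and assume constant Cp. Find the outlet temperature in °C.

No heat crosses the boundary, so H_out = H_in.
Σ ṁᵢCp,ᵢTᵢ = 888×2.34×5.28 + 752×2.34×-40.7 + 161×2.34×-24.1 = -69727
Σ ṁᵢCp,ᵢ = 888×2.34 + 752×2.34 + 161×2.34 = 4214.3
T_out = -69727 / 4214.3 = -16.545 °C

T_out = -16.5 °C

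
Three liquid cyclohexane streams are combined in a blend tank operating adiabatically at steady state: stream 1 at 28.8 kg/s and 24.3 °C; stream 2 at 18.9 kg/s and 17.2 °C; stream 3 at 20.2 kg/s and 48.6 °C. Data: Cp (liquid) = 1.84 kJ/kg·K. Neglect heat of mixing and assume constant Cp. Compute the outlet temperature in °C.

No heat crosses the boundary, so H_out = H_in.
T_out = Σ ṁᵢCp,ᵢTᵢ / Σ ṁᵢCp,ᵢ
      = 3692.2 / 124.94 = 29.553 °C

T_out = 29.6 °C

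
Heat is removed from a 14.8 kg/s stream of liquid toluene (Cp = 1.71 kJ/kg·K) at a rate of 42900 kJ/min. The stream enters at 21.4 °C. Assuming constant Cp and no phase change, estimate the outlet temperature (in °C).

Q = 42900 kJ/min = 715 kJ/s
ΔT = Q/(ṁ·Cp) = 715/(14.8×1.71) = 28.252 K
T_out = 21.4 − 28.252 = -6.8519 °C

T_out = -6.85 °C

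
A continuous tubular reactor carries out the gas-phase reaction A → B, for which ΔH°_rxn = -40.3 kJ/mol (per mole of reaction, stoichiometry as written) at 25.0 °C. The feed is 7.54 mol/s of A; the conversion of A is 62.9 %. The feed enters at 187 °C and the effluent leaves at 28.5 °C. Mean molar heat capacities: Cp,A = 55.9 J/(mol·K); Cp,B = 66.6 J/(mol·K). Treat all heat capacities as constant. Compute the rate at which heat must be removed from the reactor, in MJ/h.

Extent of reaction ξ = 0.629 × 7.54 = 4.7427 mol/s
Reaction term: ξ·ΔH°_rxn = 4.7427 × -40.3 = -191.13 kJ/s
Sensible, feed 187→25 °C: -68.281 kJ/s
Outlet flows (mol/s): A 2.7973, B 4.7427
Sensible, products 25→28.5 °C: 1.6528 kJ/s
Q = ΔH = -257.76 kJ/s = -257.76 kW
Heat removed = 927.93 MJ/h

Q_out = 928 MJ/h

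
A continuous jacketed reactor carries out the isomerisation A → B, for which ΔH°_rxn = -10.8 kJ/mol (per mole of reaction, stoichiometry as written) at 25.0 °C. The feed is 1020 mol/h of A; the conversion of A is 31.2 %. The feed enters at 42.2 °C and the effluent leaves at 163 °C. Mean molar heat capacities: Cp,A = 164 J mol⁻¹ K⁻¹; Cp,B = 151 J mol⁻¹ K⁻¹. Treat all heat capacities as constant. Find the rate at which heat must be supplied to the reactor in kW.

Extent of reaction ξ = 0.312 × 1020 = 318.24 mol/h
Reaction term: ξ·ΔH°_rxn = 318.24 × -10.8 = -3437 kJ/h
Sensible, feed 42.2→25 °C: -2877.2 kJ/h
Outlet flows (mol/h): A 701.76, B 318.24
Sensible, products 25→163 °C: 22514 kJ/h
Q = ΔH = 16200 kJ/h = 4.4999 kW
Heat supplied = 4.4999 kW

Q_in = 4.50 kW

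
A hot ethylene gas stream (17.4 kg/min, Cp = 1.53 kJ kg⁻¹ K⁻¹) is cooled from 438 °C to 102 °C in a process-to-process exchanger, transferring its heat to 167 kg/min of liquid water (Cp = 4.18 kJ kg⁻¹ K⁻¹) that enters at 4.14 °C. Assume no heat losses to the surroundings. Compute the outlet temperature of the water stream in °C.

T_c,out = 17.0 °C

Heat released by hot stream: Q = 17.4 × 1.53 × (438 − 102) = 8945 kJ/min
Energy balance on cold side (adiabatic exchanger): Q = ṁ_c·Cp_c·(T_c,out − T_c,in)
T_c,out = 4.14 + 8945/(167 × 4.18) = 16.954 °C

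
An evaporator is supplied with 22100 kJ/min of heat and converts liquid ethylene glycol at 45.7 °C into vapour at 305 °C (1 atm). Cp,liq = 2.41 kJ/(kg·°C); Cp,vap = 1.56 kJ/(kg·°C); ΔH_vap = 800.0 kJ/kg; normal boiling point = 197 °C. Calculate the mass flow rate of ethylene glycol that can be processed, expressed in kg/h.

ṁ = 995 kg/h

Δh = 2.41×(197−45.7) + 800.0 + 1.56×(305−197) = 1333.1 kJ/kg
Q = 22100 kJ/min = 368.33 kJ/s = 1.326e+06 kJ/h
ṁ = Q/Δh = 1.326e+06 / 1333.1 = 994.66 kg/h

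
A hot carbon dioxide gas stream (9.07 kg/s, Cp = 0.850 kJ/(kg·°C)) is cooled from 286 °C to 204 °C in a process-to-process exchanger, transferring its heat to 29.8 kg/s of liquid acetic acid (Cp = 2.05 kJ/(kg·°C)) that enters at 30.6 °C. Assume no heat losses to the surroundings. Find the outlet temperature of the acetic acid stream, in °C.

T_c,out = 40.9 °C

Heat released by hot stream: Q = 9.07 × 0.850 × (286 − 204) = 632.18 kJ/s
Energy balance on cold side (adiabatic exchanger): Q = ṁ_c·Cp_c·(T_c,out − T_c,in)
T_c,out = 30.6 + 632.18/(29.8 × 2.05) = 40.948 °C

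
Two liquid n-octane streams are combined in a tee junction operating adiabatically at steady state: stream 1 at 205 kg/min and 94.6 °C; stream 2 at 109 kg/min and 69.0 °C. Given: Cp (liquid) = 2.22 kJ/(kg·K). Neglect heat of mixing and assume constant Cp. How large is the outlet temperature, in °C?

Adiabatic, steady state ⇒ Σ ṁᵢCp,ᵢ(T_out − Tᵢ) = 0
T_out = Σ ṁᵢCp,ᵢTᵢ / Σ ṁᵢCp,ᵢ
      = 59749 / 697.08 = 85.713 °C

T_out = 85.7 °C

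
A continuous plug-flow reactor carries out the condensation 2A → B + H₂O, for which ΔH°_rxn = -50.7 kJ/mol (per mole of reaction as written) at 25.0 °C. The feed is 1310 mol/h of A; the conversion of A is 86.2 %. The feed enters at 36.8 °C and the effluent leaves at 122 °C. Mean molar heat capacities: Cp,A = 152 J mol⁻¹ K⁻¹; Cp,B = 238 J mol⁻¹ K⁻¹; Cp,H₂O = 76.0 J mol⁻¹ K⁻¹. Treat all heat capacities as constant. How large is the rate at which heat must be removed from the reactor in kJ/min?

Q_out = 185 kJ/min

Extent of reaction ξ = 0.862 × 1310 / 2 = 564.61 mol/h
Reaction term: ξ·ΔH°_rxn = 564.61 × -50.7 = -28626 kJ/h
Sensible, feed 36.8→25 °C: -2349.6 kJ/h
Outlet flows (mol/h): A 180.78, B 564.61, H₂O 564.61
Sensible, products 25→122 °C: 19862 kJ/h
Q = ΔH = -11113 kJ/h = -3.087 kW
Heat removed = 185.22 kJ/min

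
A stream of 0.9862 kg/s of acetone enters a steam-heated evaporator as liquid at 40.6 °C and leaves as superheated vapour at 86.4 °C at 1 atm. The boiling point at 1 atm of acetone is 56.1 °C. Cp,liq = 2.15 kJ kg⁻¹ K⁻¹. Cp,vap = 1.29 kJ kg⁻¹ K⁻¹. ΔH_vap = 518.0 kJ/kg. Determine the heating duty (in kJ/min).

liquid 40.6→56.1 °C: 33.325 kJ/kg
vaporisation at 56.1 °C: 518 kJ/kg
vapour 56.1→86.4 °C: 39.087 kJ/kg
Δh = 33.325 + 518 + 39.087 = 590.41 kJ/kg
Q = ṁ·Δh = 0.9862 kg/s × 590.41 kJ/kg = 582.26 kJ/s
|Q| = 582.26 kW = 34936 kJ/min

Q = 34900 kJ/min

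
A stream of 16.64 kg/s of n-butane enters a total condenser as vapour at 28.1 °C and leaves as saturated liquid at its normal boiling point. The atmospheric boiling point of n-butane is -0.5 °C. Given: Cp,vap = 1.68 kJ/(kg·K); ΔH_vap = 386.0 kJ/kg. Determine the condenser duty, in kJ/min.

vapour 28.1→-0.5 °C: -48.048 kJ/kg
condensation at -0.5 °C: -386 kJ/kg
Δh = -48.048 + -386 = -434.05 kJ/kg
Q = ṁ·Δh = 16.64 kg/s × -434.05 kJ/kg = -7222.6 kJ/s
|Q| = 7222.6 kW = 433350 kJ/min

Q_c = 433000 kJ/min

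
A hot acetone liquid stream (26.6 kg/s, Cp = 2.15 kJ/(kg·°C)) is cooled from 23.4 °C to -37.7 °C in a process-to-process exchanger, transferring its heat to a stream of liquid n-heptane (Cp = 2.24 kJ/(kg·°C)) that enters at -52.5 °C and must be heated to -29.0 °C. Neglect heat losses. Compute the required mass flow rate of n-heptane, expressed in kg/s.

ṁ_c = 66.4 kg/s

Heat released by hot stream: Q = 26.6 × 2.15 × (23.4 − -37.7) = 3494.3 kJ/s
Energy balance on cold side (adiabatic exchanger): Q = ṁ_c·Cp_c·(T_c,out − T_c,in)
ṁ_c = 3494.3 / [2.24 × (-29.0 − -52.5)] = 66.381 kg/s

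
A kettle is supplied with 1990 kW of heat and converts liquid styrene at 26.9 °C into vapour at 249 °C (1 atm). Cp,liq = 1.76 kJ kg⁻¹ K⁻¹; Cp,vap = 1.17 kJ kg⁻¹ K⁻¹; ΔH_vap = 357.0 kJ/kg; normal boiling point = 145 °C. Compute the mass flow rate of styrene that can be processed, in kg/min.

Δh = 1.76×(145−26.9) + 357.0 + 1.17×(249−145) = 686.54 kJ/kg
Q = 1990 kW = 1990 kJ/s = 119400 kJ/min
ṁ = Q/Δh = 119400 / 686.54 = 173.92 kg/min

ṁ = 174 kg/min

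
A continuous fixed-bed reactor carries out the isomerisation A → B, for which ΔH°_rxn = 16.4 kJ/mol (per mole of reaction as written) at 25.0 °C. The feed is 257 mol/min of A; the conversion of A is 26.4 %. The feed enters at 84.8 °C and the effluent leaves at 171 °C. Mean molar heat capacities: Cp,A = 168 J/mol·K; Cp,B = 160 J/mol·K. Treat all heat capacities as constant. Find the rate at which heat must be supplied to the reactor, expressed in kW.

Q_in = 79.3 kW

Extent of reaction ξ = 0.264 × 257 = 67.848 mol/min
Reaction term: ξ·ΔH°_rxn = 67.848 × 16.4 = 1112.7 kJ/min
Sensible, feed 84.8→25 °C: -2581.9 kJ/min
Outlet flows (mol/min): A 189.15, B 67.848
Sensible, products 25→171 °C: 6224.4 kJ/min
Q = ΔH = 4755.2 kJ/min = 79.254 kW
Heat supplied = 79.254 kW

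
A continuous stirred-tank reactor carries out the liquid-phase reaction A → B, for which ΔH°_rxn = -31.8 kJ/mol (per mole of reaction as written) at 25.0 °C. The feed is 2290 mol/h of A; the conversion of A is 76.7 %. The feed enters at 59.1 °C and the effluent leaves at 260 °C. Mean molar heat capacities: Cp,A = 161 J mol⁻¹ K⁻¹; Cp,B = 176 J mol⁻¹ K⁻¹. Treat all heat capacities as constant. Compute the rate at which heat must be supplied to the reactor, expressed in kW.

Extent of reaction ξ = 0.767 × 2290 = 1756.4 mol/h
Reaction term: ξ·ΔH°_rxn = 1756.4 × -31.8 = -55854 kJ/h
Sensible, feed 59.1→25 °C: -12572 kJ/h
Outlet flows (mol/h): A 533.57, B 1756.4
Sensible, products 25→260 °C: 92834 kJ/h
Q = ΔH = 24407 kJ/h = 6.7797 kW
Heat supplied = 6.7797 kW

Q_in = 6.78 kW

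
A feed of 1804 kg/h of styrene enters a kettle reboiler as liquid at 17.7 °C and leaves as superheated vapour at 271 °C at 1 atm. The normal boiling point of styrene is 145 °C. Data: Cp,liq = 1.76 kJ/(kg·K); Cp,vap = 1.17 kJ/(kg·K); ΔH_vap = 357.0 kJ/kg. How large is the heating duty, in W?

Q = 365000 W

liquid 17.7→145 °C: 224.05 kJ/kg
vaporisation at 145 °C: 357 kJ/kg
vapour 145→271 °C: 147.42 kJ/kg
Δh = 224.05 + 357 + 147.42 = 728.47 kJ/kg
Q = ṁ·Δh = 1804 kg/h × 728.47 kJ/kg = 1.3142e+06 kJ/h
|Q| = 365.04 kW = 365040 W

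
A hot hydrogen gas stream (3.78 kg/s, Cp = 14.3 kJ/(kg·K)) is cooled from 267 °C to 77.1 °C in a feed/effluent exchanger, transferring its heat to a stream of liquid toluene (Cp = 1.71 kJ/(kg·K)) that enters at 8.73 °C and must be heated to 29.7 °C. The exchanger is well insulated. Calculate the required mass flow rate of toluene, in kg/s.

ṁ_c = 286 kg/s

Heat released by hot stream: Q = 3.78 × 14.3 × (267 − 77.1) = 10265 kJ/s
Energy balance on cold side (adiabatic exchanger): Q = ṁ_c·Cp_c·(T_c,out − T_c,in)
ṁ_c = 10265 / [1.71 × (29.7 − 8.73)] = 286.26 kg/s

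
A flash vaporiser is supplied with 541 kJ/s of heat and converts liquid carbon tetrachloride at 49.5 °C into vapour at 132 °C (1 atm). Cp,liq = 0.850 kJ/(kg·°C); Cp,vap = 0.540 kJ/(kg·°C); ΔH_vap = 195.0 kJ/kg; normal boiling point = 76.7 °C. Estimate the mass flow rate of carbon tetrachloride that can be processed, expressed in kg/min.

Δh = 0.850×(76.7−49.5) + 195.0 + 0.540×(132−76.7) = 247.98 kJ/kg
Q = 541 kJ/s = 541 kJ/s = 32460 kJ/min
ṁ = Q/Δh = 32460 / 247.98 = 130.9 kg/min

ṁ = 131 kg/min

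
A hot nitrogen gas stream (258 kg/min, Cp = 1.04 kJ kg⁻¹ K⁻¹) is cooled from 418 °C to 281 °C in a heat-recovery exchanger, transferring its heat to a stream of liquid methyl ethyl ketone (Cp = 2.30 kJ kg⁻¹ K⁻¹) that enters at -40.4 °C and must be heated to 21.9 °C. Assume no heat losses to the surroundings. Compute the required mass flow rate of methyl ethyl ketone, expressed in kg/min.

Heat released by hot stream: Q = 258 × 1.04 × (418 − 281) = 36760 kJ/min
Energy balance on cold side (adiabatic exchanger): Q = ṁ_c·Cp_c·(T_c,out − T_c,in)
ṁ_c = 36760 / [2.30 × (21.9 − -40.4)] = 256.54 kg/min

ṁ_c = 257 kg/min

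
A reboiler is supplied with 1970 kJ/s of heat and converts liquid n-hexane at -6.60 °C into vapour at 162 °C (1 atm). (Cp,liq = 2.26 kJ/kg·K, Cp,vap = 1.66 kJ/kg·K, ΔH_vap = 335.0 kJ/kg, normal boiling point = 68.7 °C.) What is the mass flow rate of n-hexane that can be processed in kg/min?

Δh = 2.26×(68.7−-6.60) + 335.0 + 1.66×(162−68.7) = 660.06 kJ/kg
Q = 1970 kJ/s = 1970 kJ/s = 118200 kJ/min
ṁ = Q/Δh = 118200 / 660.06 = 179.08 kg/min

ṁ = 179 kg/min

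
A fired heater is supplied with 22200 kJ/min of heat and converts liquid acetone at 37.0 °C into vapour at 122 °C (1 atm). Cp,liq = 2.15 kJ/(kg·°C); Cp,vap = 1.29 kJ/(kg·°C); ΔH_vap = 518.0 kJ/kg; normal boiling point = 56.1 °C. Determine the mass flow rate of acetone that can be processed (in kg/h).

Δh = 2.15×(56.1−37.0) + 518.0 + 1.29×(122−56.1) = 644.08 kJ/kg
Q = 22200 kJ/min = 370 kJ/s = 1.332e+06 kJ/h
ṁ = Q/Δh = 1.332e+06 / 644.08 = 2068.1 kg/h

ṁ = 2070 kg/h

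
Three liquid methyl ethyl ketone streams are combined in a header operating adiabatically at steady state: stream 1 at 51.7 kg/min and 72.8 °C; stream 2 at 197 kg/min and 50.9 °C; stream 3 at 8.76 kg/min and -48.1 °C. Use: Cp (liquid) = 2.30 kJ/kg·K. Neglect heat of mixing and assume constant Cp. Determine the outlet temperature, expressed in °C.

Adiabatic, steady state ⇒ Σ ṁᵢCp,ᵢ(T_out − Tᵢ) = 0
Σ ṁᵢCp,ᵢTᵢ = 51.7×2.30×72.8 + 197×2.30×50.9 + 8.76×2.30×-48.1 = 30750
Σ ṁᵢCp,ᵢ = 51.7×2.30 + 197×2.30 + 8.76×2.30 = 592.16
T_out = 30750 / 592.16 = 51.929 °C

T_out = 51.9 °C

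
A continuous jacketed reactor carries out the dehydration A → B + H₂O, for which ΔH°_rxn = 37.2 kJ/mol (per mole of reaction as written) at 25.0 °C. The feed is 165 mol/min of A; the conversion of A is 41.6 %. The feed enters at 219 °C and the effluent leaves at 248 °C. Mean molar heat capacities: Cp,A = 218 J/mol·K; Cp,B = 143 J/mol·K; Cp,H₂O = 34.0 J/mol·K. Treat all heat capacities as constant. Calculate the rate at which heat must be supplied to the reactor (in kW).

Extent of reaction ξ = 0.416 × 165 = 68.64 mol/min
Reaction term: ξ·ΔH°_rxn = 68.64 × 37.2 = 2553.4 kJ/min
Sensible, feed 219→25 °C: -6978.2 kJ/min
Outlet flows (mol/min): A 96.36, B 68.64, H₂O 68.64
Sensible, products 25→248 °C: 7393.7 kJ/min
Q = ΔH = 2969 kJ/min = 49.483 kW
Heat supplied = 49.483 kW

Q_in = 49.5 kW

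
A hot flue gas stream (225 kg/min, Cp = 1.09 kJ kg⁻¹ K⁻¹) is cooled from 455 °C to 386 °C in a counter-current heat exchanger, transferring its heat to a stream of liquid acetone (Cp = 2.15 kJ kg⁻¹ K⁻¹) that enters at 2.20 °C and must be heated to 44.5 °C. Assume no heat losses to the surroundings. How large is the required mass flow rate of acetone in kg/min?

ṁ_c = 186 kg/min

Heat released by hot stream: Q = 225 × 1.09 × (455 − 386) = 16922 kJ/min
Energy balance on cold side (adiabatic exchanger): Q = ṁ_c·Cp_c·(T_c,out − T_c,in)
ṁ_c = 16922 / [2.15 × (44.5 − 2.20)] = 186.07 kg/min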